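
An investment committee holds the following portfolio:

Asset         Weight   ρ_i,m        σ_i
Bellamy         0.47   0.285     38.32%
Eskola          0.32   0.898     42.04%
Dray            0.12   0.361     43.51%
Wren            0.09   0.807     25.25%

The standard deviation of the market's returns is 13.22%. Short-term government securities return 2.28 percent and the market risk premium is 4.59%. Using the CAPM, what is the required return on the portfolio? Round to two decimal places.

β_Bellamy = 0.285 × 38.32% / 13.22% = 0.8261
β_Eskola = 0.898 × 42.04% / 13.22% = 2.8557
β_Dray = 0.361 × 43.51% / 13.22% = 1.1881
β_Wren = 0.807 × 25.25% / 13.22% = 1.5414
β_P = Σ w_i β_i = 0.47×0.8261 + 0.32×2.8557 + 0.12×1.1881 + 0.09×1.5414 = 1.5834
E(R_P) = R_f + β_P × MRP = 2.28% + 1.5834 × 4.59% = 9.55%

9.55%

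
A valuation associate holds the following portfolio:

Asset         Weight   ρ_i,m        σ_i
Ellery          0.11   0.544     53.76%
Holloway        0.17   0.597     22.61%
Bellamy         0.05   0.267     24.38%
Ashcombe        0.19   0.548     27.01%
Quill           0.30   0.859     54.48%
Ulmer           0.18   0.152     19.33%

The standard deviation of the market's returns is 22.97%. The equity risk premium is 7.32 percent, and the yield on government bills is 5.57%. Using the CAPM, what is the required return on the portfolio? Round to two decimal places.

12.97%

β_Ellery = 0.544 × 53.76% / 22.97% = 1.2732
β_Holloway = 0.597 × 22.61% / 22.97% = 0.5876
β_Bellamy = 0.267 × 24.38% / 22.97% = 0.2834
β_Ashcombe = 0.548 × 27.01% / 22.97% = 0.6444
β_Quill = 0.859 × 54.48% / 22.97% = 2.0374
β_Ulmer = 0.152 × 19.33% / 22.97% = 0.1279
β_P = Σ w_i β_i = 0.11×1.2732 + 0.17×0.5876 + 0.05×0.2834 + 0.19×0.6444 + 0.30×2.0374 + 0.18×0.1279 = 1.0108
E(R_P) = R_f + β_P × MRP = 5.57% + 1.0108 × 7.32% = 12.97%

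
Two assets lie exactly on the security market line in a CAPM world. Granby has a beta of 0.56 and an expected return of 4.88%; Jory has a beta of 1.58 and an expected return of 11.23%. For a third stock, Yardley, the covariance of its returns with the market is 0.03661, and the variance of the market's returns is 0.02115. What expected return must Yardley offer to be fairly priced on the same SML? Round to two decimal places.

MRP = (11.23% − 4.88%) / (1.58 − 0.56) = 6.2255%
R_f = 4.88% − 0.56 × 6.2255% = 1.3937%
β_Yardley = Cov / Var(R_m) = 0.03661 / 0.02115 = 1.7310
E(R_Yardley) = R_f + β × MRP = 1.3937% + 1.7310 × 6.2255% = 12.17%

12.17%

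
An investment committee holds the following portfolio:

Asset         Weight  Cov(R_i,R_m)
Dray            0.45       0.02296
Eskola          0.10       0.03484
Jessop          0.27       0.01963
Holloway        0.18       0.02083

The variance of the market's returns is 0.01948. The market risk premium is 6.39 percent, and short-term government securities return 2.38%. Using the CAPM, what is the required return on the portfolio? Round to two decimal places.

9.88%

β_Dray = 0.02296 / 0.01948 = 1.1786
β_Eskola = 0.03484 / 0.01948 = 1.7885
β_Jessop = 0.01963 / 0.01948 = 1.0077
β_Holloway = 0.02083 / 0.01948 = 1.0693
β_P = Σ w_i β_i = 0.45×1.1786 + 0.10×1.7885 + 0.27×1.0077 + 0.18×1.0693 = 1.1738
E(R_P) = R_f + β_P × MRP = 2.38% + 1.1738 × 6.39% = 9.88%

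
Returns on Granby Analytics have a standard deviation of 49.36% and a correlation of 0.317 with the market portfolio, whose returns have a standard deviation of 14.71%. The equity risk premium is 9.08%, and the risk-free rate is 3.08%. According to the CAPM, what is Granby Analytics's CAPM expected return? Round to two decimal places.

12.74%

β = ρ × σ_i / σ_m = 0.317 × 49.36% / 14.71% = 1.0637
E(R) = 3.08% + 1.0637 × 9.08% = 12.74%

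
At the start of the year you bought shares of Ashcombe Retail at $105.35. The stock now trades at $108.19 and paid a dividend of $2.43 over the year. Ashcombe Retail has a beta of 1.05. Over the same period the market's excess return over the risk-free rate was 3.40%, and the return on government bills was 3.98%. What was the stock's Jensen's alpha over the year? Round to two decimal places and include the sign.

-2.55%

Realised HPR = (P1 + D1 − P0) / P0 = (108.19 + 2.43 − 105.35) / 105.35 = 5.27 / 105.35 = 5.0024%
CAPM required = R_f + β·MRP = 3.98% + 1.05 × 3.40% = 7.5500%
α = realised − required = 5.0024% − 7.5500% = -2.55%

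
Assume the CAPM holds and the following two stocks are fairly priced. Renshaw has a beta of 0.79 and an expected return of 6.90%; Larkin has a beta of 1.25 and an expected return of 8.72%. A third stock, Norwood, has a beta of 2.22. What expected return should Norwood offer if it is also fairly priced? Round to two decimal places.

MRP (SML slope) = (8.72% − 6.90%) / (1.25 − 0.79) = 1.82% / 0.46 = 3.9565%
R_f (intercept) = 6.90% − 0.79 × 3.9565% = 3.7744%
E(R_Norwood) = R_f + β × MRP = 3.7744% + 2.22 × 3.9565% = 12.56%

12.56%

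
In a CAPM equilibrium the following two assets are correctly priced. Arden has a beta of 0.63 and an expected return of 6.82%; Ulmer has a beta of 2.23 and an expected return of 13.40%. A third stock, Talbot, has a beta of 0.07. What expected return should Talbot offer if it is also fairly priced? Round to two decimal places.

4.52%

MRP (SML slope) = (13.40% − 6.82%) / (2.23 − 0.63) = 6.58% / 1.60 = 4.1125%
R_f (intercept) = 6.82% − 0.63 × 4.1125% = 4.2291%
E(R_Talbot) = R_f + β × MRP = 4.2291% + 0.07 × 4.1125% = 4.52%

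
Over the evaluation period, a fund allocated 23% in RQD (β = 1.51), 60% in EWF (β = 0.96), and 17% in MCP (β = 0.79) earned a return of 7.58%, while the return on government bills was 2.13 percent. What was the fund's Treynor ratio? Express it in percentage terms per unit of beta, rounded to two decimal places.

5.15%

β_P = 0.23×1.51 + 0.60×0.96 + 0.17×0.79 = 1.0576
Treynor = (R_P − R_f) / β_P = (7.58% − 2.13%) / 1.0576 = 5.45% / 1.0576 = 5.15%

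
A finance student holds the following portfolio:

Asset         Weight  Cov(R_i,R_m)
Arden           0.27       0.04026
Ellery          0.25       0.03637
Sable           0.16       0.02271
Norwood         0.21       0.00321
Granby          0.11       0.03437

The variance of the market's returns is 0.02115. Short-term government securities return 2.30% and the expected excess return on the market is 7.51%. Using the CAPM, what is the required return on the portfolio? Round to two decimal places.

β_Arden = 0.04026 / 0.02115 = 1.9035
β_Ellery = 0.03637 / 0.02115 = 1.7196
β_Sable = 0.02271 / 0.02115 = 1.0738
β_Norwood = 0.00321 / 0.02115 = 0.1518
β_Granby = 0.03437 / 0.02115 = 1.6251
β_P = Σ w_i β_i = 0.27×1.9035 + 0.25×1.7196 + 0.16×1.0738 + 0.21×0.1518 + 0.11×1.6251 = 1.3263
E(R_P) = R_f + β_P × MRP = 2.30% + 1.3263 × 7.51% = 12.26%

12.26%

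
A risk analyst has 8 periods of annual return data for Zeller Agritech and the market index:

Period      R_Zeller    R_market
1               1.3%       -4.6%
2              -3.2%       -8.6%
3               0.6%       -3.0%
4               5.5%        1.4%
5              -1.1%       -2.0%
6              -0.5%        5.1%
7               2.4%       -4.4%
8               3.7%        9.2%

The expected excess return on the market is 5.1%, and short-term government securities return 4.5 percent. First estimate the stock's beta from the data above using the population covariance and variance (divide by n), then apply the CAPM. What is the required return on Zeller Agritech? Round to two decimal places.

Mean R_i = (1.3 − 3.2 + 0.6 + 5.5 − 1.1 − 0.5 + 2.4 + 3.7) / 8 = 1.0875%
Mean R_m = (-4.6 − 8.6 − 3.0 + 1.4 − 2.0 + 5.1 − 4.4 + 9.2) / 8 = -0.8625%
Σ(R_i − R̄_i)(R_m − R̄_m) = 58.0738  ⇒  Cov = 58.0738 / 8 = 7.2592
Σ(R_m − R̄_m)² = 234.1388  ⇒  Var(R_m) = 234.1388 / 8 = 29.2674
β = Cov / Var(R_m) = 7.2592 / 29.2674 = 0.2480
E(R) = R_f + β × MRP = 4.5% + 0.2480 × 5.1% = 5.76%

5.76%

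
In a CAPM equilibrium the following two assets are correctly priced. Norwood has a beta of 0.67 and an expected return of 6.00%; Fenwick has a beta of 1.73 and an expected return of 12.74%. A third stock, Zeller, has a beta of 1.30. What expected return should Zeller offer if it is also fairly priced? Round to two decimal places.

10.01%

MRP (SML slope) = (12.74% − 6.00%) / (1.73 − 0.67) = 6.74% / 1.06 = 6.3585%
R_f (intercept) = 6.00% − 0.67 × 6.3585% = 1.7398%
E(R_Zeller) = R_f + β × MRP = 1.7398% + 1.30 × 6.3585% = 10.01%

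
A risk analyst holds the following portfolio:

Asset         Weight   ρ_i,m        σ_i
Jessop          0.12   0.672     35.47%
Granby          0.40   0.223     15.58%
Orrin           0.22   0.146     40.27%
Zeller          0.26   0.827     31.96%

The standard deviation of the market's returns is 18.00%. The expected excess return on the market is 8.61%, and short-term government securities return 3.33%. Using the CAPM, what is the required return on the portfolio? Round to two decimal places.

β_Jessop = 0.672 × 35.47% / 18.00% = 1.3242
β_Granby = 0.223 × 15.58% / 18.00% = 0.1930
β_Orrin = 0.146 × 40.27% / 18.00% = 0.3266
β_Zeller = 0.827 × 31.96% / 18.00% = 1.4684
β_P = Σ w_i β_i = 0.12×1.3242 + 0.40×0.1930 + 0.22×0.3266 + 0.26×1.4684 = 0.6897
E(R_P) = R_f + β_P × MRP = 3.33% + 0.6897 × 8.61% = 9.27%

9.27%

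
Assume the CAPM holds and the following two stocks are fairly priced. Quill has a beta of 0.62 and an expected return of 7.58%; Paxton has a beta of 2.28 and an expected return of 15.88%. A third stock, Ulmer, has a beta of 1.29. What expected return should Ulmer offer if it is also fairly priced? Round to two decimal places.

10.93%

MRP (SML slope) = (15.88% − 7.58%) / (2.28 − 0.62) = 8.30% / 1.66 = 5.0000%
R_f (intercept) = 7.58% − 0.62 × 5.0000% = 4.4800%
E(R_Ulmer) = R_f + β × MRP = 4.4800% + 1.29 × 5.0000% = 10.93%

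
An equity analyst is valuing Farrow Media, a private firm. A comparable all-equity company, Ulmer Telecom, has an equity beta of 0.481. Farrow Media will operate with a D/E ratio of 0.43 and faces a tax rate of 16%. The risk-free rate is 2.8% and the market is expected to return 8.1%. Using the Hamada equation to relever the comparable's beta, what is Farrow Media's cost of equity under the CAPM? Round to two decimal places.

β_L = β_U × [1 + (1 − t)(D/E)] = 0.481 × [1 + (1 − 0.16) × 0.43]
    = 0.481 × [1 + 0.84 × 0.43] = 0.481 × 1.3612 = 0.6547
MRP = 8.1% − 2.8% = 5.30%
E(R) = R_f + β_L × MRP = 2.8% + 0.6547 × 5.3% = 6.27%

6.27%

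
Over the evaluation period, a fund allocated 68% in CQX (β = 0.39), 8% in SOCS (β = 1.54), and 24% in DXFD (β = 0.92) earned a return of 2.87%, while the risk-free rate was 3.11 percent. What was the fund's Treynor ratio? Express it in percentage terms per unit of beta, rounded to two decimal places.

-0.39%

β_P = 0.68×0.39 + 0.08×1.54 + 0.24×0.92 = 0.6092
Treynor = (R_P − R_f) / β_P = (2.87% − 3.11%) / 0.6092 = -0.24% / 0.6092 = -0.39%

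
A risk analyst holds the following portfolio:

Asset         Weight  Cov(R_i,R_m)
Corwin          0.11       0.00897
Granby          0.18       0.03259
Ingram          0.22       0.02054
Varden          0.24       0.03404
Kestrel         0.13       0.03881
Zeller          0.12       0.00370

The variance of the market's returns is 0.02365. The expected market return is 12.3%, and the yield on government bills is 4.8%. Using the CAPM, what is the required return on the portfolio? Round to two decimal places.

12.74%

β_Corwin = 0.00897 / 0.02365 = 0.3793
β_Granby = 0.03259 / 0.02365 = 1.3780
β_Ingram = 0.02054 / 0.02365 = 0.8685
β_Varden = 0.03404 / 0.02365 = 1.4393
β_Kestrel = 0.03881 / 0.02365 = 1.6410
β_Zeller = 0.00370 / 0.02365 = 0.1564
β_P = Σ w_i β_i = 0.11×0.3793 + 0.18×1.3780 + 0.22×0.8685 + 0.24×1.4393 + 0.13×1.6410 + 0.12×0.1564 = 1.0584
MRP = 12.3% − 4.8% = 7.50%
E(R_P) = R_f + β_P × MRP = 4.8% + 1.0584 × 7.5% = 12.74%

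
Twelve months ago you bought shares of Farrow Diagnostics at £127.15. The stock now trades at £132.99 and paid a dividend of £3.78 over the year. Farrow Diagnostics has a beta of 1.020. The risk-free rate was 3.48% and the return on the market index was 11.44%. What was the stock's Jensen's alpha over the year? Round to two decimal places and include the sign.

-4.03%

Realised HPR = (P1 + D1 − P0) / P0 = (132.99 + 3.78 − 127.15) / 127.15 = 9.62 / 127.15 = 7.5659%
MRP = 11.44% − 3.48% = 7.96%
CAPM required = R_f + β·MRP = 3.48% + 1.020 × 7.96% = 11.59920%
α = realised − required = 7.5659% − 11.59920% = -4.03%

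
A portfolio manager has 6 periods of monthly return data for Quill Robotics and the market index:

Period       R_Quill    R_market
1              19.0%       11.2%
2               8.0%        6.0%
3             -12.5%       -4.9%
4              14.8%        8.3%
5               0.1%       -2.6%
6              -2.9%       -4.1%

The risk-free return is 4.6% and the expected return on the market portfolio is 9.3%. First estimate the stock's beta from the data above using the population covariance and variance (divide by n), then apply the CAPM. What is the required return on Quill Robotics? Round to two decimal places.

12.16%

Mean R_i = (19.0 + 8.0 − 12.5 + 14.8 + 0.1 − 2.9) / 6 = 4.4167%
Mean R_m = (11.2 + 6.0 − 4.9 + 8.3 − 2.6 − 4.1) / 6 = 2.3167%
Σ(R_i − R̄_i)(R_m − R̄_m) = 395.1283  ⇒  Cov = 395.1283 / 6 = 65.8547
Σ(R_m − R̄_m)² = 245.7083  ⇒  Var(R_m) = 245.7083 / 6 = 40.9514
β = Cov / Var(R_m) = 65.8547 / 40.9514 = 1.6081
MRP = 9.3% − 4.6% = 4.70%
E(R) = R_f + β × MRP = 4.6% + 1.6081 × 4.7% = 12.16%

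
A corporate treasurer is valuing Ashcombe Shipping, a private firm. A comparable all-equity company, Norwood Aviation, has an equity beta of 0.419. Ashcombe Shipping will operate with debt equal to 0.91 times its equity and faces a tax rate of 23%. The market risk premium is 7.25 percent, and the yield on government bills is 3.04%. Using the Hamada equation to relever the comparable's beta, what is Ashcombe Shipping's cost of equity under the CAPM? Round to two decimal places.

8.21%

β_L = β_U × [1 + (1 − t)(D/E)] = 0.419 × [1 + (1 − 0.23) × 0.91]
    = 0.419 × [1 + 0.77 × 0.91] = 0.419 × 1.7007 = 0.7126
E(R) = R_f + β_L × MRP = 3.04% + 0.7126 × 7.25% = 8.21%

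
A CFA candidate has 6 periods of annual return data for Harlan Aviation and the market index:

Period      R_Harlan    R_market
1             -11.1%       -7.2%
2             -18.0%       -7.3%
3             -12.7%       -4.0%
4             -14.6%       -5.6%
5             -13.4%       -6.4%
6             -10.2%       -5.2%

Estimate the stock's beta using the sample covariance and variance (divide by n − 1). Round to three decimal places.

0.827

Mean R_i = (-11.1 − 18.0 − 12.7 − 14.6 − 13.4 − 10.2) / 6 = -13.3333%
Mean R_m = (-7.2 − 7.3 − 4.0 − 5.6 − 6.4 − 5.2) / 6 = -5.9500%
Σ(R_i − R̄_i)(R_m − R̄_m) = 6.6800  ⇒  Cov = 6.6800 / 5 = 1.3360
Σ(R_m − R̄_m)² = 8.0750  ⇒  Var(R_m) = 8.0750 / 5 = 1.6150
β = Cov / Var(R_m) = 1.3360 / 1.6150 = 0.8272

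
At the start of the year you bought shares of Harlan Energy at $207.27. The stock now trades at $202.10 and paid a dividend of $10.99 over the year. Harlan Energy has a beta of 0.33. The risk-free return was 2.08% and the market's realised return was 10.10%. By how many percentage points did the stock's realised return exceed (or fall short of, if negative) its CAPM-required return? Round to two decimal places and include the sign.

Realised HPR = (P1 + D1 − P0) / P0 = (202.10 + 10.99 − 207.27) / 207.27 = 5.82 / 207.27 = 2.8079%
MRP = 10.10% − 2.08% = 8.02%
CAPM required = R_f + β·MRP = 2.08% + 0.33 × 8.02% = 4.7266%
α = realised − required = 2.8079% − 4.7266% = -1.92%

-1.92%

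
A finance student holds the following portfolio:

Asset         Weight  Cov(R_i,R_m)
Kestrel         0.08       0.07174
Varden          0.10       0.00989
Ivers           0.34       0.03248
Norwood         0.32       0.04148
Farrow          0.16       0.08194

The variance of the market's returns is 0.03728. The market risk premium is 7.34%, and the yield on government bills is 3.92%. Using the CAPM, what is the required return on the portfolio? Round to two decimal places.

β_Kestrel = 0.07174 / 0.03728 = 1.9244
β_Varden = 0.00989 / 0.03728 = 0.2653
β_Ivers = 0.03248 / 0.03728 = 0.8712
β_Norwood = 0.04148 / 0.03728 = 1.1127
β_Farrow = 0.08194 / 0.03728 = 2.1980
β_P = Σ w_i β_i = 0.08×1.9244 + 0.10×0.2653 + 0.34×0.8712 + 0.32×1.1127 + 0.16×2.1980 = 1.1844
E(R_P) = R_f + β_P × MRP = 3.92% + 1.1844 × 7.34% = 12.61%

12.61%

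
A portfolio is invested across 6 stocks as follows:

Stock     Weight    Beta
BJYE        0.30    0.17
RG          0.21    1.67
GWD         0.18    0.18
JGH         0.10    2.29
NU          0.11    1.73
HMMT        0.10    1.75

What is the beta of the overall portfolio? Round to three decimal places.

1.028

β_P = Σ w_i β_i = 0.30×0.17 + 0.21×1.67 + 0.18×0.18 + 0.10×2.29 + 0.11×1.73 + 0.10×1.75 = 1.0284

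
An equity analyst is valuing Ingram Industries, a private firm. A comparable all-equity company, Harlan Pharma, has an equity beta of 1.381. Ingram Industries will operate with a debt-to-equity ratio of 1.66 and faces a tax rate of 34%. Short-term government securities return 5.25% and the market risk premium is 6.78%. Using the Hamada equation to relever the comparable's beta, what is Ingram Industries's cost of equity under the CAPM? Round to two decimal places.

β_L = β_U × [1 + (1 − t)(D/E)] = 1.381 × [1 + (1 − 0.34) × 1.66]
    = 1.381 × [1 + 0.66 × 1.66] = 1.381 × 2.0956 = 2.8940
E(R) = R_f + β_L × MRP = 5.25% + 2.8940 × 6.78% = 24.87%

24.87%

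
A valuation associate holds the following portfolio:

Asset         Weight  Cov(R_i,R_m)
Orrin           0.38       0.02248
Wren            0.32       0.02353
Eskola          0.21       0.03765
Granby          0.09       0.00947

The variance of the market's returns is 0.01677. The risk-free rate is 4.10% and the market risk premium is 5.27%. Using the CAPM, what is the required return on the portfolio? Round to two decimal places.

11.90%

β_Orrin = 0.02248 / 0.01677 = 1.3405
β_Wren = 0.02353 / 0.01677 = 1.4031
β_Eskola = 0.03765 / 0.01677 = 2.2451
β_Granby = 0.00947 / 0.01677 = 0.5647
β_P = Σ w_i β_i = 0.38×1.3405 + 0.32×1.4031 + 0.21×2.2451 + 0.09×0.5647 = 1.4807
E(R_P) = R_f + β_P × MRP = 4.10% + 1.4807 × 5.27% = 11.90%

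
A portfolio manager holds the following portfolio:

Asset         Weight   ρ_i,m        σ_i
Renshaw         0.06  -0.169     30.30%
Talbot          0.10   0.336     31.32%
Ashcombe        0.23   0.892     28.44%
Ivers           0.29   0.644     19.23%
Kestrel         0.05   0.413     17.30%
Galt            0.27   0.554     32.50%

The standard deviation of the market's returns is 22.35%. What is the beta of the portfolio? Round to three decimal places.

β_Renshaw = -0.169 × 30.30% / 22.35% = -0.2291
β_Talbot = 0.336 × 31.32% / 22.35% = 0.4709
β_Ashcombe = 0.892 × 28.44% / 22.35% = 1.1351
β_Ivers = 0.644 × 19.23% / 22.35% = 0.5541
β_Kestrel = 0.413 × 17.30% / 22.35% = 0.3197
β_Galt = 0.554 × 32.50% / 22.35% = 0.8056
β_P = Σ w_i β_i = 0.06×-0.2291 + 0.10×0.4709 + 0.23×1.1351 + 0.29×0.5541 + 0.05×0.3197 + 0.27×0.8056 = 0.6886

0.689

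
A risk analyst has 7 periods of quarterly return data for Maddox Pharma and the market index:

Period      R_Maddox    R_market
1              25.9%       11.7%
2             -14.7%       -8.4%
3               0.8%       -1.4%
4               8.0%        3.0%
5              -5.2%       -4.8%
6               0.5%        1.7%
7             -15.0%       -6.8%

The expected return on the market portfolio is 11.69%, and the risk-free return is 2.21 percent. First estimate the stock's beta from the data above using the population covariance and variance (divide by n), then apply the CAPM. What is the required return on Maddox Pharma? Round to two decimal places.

21.28%

Mean R_i = (25.9 − 14.7 + 0.8 + 8.0 − 5.2 + 0.5 − 15.0) / 7 = 0.0429%
Mean R_m = (11.7 − 8.4 − 1.4 + 3.0 − 4.8 + 1.7 − 6.8) / 7 = -0.7143%
Σ(R_i − R̄_i)(R_m − R̄_m) = 577.4143  ⇒  Cov = 577.4143 / 7 = 82.4878
Σ(R_m − R̄_m)² = 287.0086  ⇒  Var(R_m) = 287.0086 / 7 = 41.0012
β = Cov / Var(R_m) = 82.4878 / 41.0012 = 2.0118
MRP = 11.69% − 2.21% = 9.48%
E(R) = R_f + β × MRP = 2.21% + 2.0118 × 9.48% = 21.28%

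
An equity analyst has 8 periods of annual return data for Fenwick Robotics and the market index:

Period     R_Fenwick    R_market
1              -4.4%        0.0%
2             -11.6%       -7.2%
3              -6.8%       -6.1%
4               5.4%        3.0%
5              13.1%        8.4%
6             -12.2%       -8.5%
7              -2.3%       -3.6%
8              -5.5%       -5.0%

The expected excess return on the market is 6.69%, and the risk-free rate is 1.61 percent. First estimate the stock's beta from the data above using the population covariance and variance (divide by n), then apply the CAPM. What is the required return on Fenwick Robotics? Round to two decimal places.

11.14%

Mean R_i = (-4.4 − 11.6 − 6.8 + 5.4 + 13.1 − 12.2 − 2.3 − 5.5) / 8 = -3.0375%
Mean R_m = (0.0 − 7.2 − 6.1 + 3.0 + 8.4 − 8.5 − 3.6 − 5.0) / 8 = -2.3750%
Σ(R_i − R̄_i)(R_m − R̄_m) = 333.0075  ⇒  Cov = 333.0075 / 8 = 41.6259
Σ(R_m − R̄_m)² = 233.6950  ⇒  Var(R_m) = 233.6950 / 8 = 29.2119
β = Cov / Var(R_m) = 41.6259 / 29.2119 = 1.4250
E(R) = R_f + β × MRP = 1.61% + 1.4250 × 6.69% = 11.14%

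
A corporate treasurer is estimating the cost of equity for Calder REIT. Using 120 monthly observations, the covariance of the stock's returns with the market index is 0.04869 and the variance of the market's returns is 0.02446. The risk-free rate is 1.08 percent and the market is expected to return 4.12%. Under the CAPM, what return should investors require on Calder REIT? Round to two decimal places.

β = Cov(R_i, R_m) / Var(R_m) = 0.04869 / 0.02446 = 1.9906
MRP = 4.12% − 1.08% = 3.04%
E(R) = R_f + β × MRP = 1.08% + 1.9906 × 3.04% = 7.13%

7.13%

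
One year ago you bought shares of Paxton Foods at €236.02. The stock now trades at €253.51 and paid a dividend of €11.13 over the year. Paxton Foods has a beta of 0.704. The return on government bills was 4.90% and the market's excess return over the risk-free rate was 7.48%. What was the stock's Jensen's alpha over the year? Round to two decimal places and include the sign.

+1.96%

Realised HPR = (P1 + D1 − P0) / P0 = (253.51 + 11.13 − 236.02) / 236.02 = 28.62 / 236.02 = 12.1261%
CAPM required = R_f + β·MRP = 4.90% + 0.704 × 7.48% = 10.16592%
α = realised − required = 12.1261% − 10.16592% = +1.96%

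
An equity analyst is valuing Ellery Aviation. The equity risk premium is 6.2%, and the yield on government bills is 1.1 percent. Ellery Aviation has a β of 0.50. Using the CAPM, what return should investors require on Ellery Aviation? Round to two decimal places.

E(R) = R_f + β × MRP = 1.1% + 0.50 × 6.2% = 4.20%

4.20%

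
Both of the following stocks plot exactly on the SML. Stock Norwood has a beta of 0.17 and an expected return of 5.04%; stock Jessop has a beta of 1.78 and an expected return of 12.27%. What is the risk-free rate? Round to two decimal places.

4.28%

Both satisfy E(R) = R_f + β·MRP, so the slope of the SML is
MRP = (12.27% − 5.04%) / (1.78 − 0.17) = 7.23% / 1.61 = 4.4907%
R_f = E(R_Norwood) − β_Norwood·MRP = 5.04% − 0.17 × 4.4907% = 4.2766%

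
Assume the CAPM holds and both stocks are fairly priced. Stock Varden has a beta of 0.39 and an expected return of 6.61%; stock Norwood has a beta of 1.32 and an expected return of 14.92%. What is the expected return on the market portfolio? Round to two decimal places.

Both satisfy E(R) = R_f + β·MRP, so the slope of the SML is
MRP = (14.92% − 6.61%) / (1.32 − 0.39) = 8.31% / 0.93 = 8.9355%
R_f = E(R_Varden) − β_Varden·MRP = 6.61% − 0.39 × 8.9355% = 3.1252%
E(R_m) = R_f + MRP = 3.1252% + 8.9355% = 12.06%

12.06%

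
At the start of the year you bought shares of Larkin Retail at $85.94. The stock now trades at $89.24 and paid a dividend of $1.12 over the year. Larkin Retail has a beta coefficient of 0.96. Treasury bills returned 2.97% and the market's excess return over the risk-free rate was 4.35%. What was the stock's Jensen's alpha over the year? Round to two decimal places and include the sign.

-2.00%

Realised HPR = (P1 + D1 − P0) / P0 = (89.24 + 1.12 − 85.94) / 85.94 = 4.42 / 85.94 = 5.1431%
CAPM required = R_f + β·MRP = 2.97% + 0.96 × 4.35% = 7.1460%
α = realised − required = 5.1431% − 7.1460% = -2.00%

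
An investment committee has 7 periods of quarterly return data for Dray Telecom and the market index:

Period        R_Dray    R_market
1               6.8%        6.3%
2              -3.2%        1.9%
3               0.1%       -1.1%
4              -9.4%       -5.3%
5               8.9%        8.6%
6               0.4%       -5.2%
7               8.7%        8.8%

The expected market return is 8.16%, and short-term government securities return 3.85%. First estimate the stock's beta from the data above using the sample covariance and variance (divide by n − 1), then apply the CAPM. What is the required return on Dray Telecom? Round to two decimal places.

Mean R_i = (6.8 − 3.2 + 0.1 − 9.4 + 8.9 + 0.4 + 8.7) / 7 = 1.7571%
Mean R_m = (6.3 + 1.9 − 1.1 − 5.3 + 8.6 − 5.2 + 8.8) / 7 = 2.0000%
Σ(R_i − R̄_i)(R_m − R̄_m) = 212.8900  ⇒  Cov = 212.8900 / 6 = 35.4817
Σ(R_m − R̄_m)² = 223.0400  ⇒  Var(R_m) = 223.0400 / 6 = 37.1733
β = Cov / Var(R_m) = 35.4817 / 37.1733 = 0.9545
MRP = 8.16% − 3.85% = 4.31%
E(R) = R_f + β × MRP = 3.85% + 0.9545 × 4.31% = 7.96%

7.96%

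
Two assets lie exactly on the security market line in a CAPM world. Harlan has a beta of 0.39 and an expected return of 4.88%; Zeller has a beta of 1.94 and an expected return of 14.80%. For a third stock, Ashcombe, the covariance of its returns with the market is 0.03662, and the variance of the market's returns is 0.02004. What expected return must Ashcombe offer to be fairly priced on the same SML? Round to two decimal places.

14.08%

MRP = (14.80% − 4.88%) / (1.94 − 0.39) = 6.4000%
R_f = 4.88% − 0.39 × 6.4000% = 2.3840%
β_Ashcombe = Cov / Var(R_m) = 0.03662 / 0.02004 = 1.8273
E(R_Ashcombe) = R_f + β × MRP = 2.3840% + 1.8273 × 6.4000% = 14.08%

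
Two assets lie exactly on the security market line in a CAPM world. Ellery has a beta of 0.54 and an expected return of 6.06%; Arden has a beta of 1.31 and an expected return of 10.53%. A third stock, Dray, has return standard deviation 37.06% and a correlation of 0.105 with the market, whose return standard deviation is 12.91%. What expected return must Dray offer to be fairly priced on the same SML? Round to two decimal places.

MRP = (10.53% − 6.06%) / (1.31 − 0.54) = 5.8052%
R_f = 6.06% − 0.54 × 5.8052% = 2.9252%
β_Dray = ρ·σ_i/σ_m = 0.105 × 37.06 / 12.91 = 0.3014
E(R_Dray) = R_f + β × MRP = 2.9252% + 0.3014 × 5.8052% = 4.67%

4.67%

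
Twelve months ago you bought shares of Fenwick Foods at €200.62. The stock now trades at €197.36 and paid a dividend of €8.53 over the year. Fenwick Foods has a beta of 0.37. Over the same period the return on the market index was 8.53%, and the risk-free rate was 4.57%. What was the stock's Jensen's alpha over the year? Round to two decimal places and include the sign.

-3.41%

Realised HPR = (P1 + D1 − P0) / P0 = (197.36 + 8.53 − 200.62) / 200.62 = 5.27 / 200.62 = 2.6269%
MRP = 8.53% − 4.57% = 3.96%
CAPM required = R_f + β·MRP = 4.57% + 0.37 × 3.96% = 6.0352%
α = realised − required = 2.6269% − 6.0352% = -3.41%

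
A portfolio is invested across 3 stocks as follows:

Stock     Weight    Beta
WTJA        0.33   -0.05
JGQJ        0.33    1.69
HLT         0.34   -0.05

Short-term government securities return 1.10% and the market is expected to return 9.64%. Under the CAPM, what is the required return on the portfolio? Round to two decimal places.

β_P = Σ w_i β_i = 0.33×-0.05 + 0.33×1.69 + 0.34×-0.05 = 0.5242
MRP = 9.64% − 1.10% = 8.54%
E(R_P) = R_f + β_P × MRP = 1.10% + 0.5242 × 8.54% = 5.58%

5.58%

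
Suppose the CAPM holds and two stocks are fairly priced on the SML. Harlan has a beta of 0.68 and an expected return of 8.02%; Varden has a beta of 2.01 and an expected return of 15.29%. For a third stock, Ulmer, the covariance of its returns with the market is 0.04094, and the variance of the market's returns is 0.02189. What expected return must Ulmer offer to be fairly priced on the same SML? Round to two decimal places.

14.53%

MRP = (15.29% − 8.02%) / (2.01 − 0.68) = 5.4662%
R_f = 8.02% − 0.68 × 5.4662% = 4.3030%
β_Ulmer = Cov / Var(R_m) = 0.04094 / 0.02189 = 1.8703
E(R_Ulmer) = R_f + β × MRP = 4.3030% + 1.8703 × 5.4662% = 14.53%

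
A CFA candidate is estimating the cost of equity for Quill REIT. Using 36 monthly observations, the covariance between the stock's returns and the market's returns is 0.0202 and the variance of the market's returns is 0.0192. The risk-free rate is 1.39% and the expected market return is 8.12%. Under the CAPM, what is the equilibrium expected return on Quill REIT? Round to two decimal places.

β = Cov(R_i, R_m) / Var(R_m) = 0.0202 / 0.0192 = 1.0521
MRP = 8.12% − 1.39% = 6.73%
E(R) = R_f + β × MRP = 1.39% + 1.0521 × 6.73% = 8.47%

8.47%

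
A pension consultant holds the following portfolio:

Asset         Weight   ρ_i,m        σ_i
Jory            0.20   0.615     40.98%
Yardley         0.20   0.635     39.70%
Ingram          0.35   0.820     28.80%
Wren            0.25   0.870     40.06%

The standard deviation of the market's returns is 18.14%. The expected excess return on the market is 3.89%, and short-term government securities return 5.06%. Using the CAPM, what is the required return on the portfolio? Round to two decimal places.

β_Jory = 0.615 × 40.98% / 18.14% = 1.3893
β_Yardley = 0.635 × 39.70% / 18.14% = 1.3897
β_Ingram = 0.820 × 28.80% / 18.14% = 1.3019
β_Wren = 0.870 × 40.06% / 18.14% = 1.9213
β_P = Σ w_i β_i = 0.20×1.3893 + 0.20×1.3897 + 0.35×1.3019 + 0.25×1.9213 = 1.4918
E(R_P) = R_f + β_P × MRP = 5.06% + 1.4918 × 3.89% = 10.86%

10.86%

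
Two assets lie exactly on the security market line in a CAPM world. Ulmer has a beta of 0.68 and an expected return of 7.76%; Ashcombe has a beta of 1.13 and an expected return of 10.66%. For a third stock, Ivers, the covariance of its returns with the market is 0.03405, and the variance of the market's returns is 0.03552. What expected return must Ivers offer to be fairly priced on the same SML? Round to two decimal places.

MRP = (10.66% − 7.76%) / (1.13 − 0.68) = 6.4444%
R_f = 7.76% − 0.68 × 6.4444% = 3.3778%
β_Ivers = Cov / Var(R_m) = 0.03405 / 0.03552 = 0.9586
E(R_Ivers) = R_f + β × MRP = 3.3778% + 0.9586 × 6.4444% = 9.56%

9.56%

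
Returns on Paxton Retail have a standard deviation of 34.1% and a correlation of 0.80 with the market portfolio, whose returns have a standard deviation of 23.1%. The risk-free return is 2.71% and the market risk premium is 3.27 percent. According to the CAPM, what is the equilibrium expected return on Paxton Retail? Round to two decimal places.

6.57%

β = ρ × σ_i / σ_m = 0.80 × 34.1% / 23.1% = 1.1810
E(R) = 2.71% + 1.1810 × 3.27% = 6.57%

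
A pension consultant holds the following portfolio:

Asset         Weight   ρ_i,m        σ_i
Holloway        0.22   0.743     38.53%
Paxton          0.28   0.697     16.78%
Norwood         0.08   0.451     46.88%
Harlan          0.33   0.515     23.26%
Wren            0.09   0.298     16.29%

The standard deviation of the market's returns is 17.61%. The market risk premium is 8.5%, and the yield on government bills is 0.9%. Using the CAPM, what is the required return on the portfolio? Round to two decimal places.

8.46%

β_Holloway = 0.743 × 38.53% / 17.61% = 1.6257
β_Paxton = 0.697 × 16.78% / 17.61% = 0.6641
β_Norwood = 0.451 × 46.88% / 17.61% = 1.2006
β_Harlan = 0.515 × 23.26% / 17.61% = 0.6802
β_Wren = 0.298 × 16.29% / 17.61% = 0.2757
β_P = Σ w_i β_i = 0.22×1.6257 + 0.28×0.6641 + 0.08×1.2006 + 0.33×0.6802 + 0.09×0.2757 = 0.8889
E(R_P) = R_f + β_P × MRP = 0.9% + 0.8889 × 8.5% = 8.46%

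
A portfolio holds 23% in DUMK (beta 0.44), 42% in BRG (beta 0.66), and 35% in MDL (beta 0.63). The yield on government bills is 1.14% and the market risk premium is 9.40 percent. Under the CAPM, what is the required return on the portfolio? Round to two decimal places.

β_P = Σ w_i β_i = 0.23×0.44 + 0.42×0.66 + 0.35×0.63 = 0.5989
E(R_P) = R_f + β_P × MRP = 1.14% + 0.5989 × 9.40% = 6.77%

6.77%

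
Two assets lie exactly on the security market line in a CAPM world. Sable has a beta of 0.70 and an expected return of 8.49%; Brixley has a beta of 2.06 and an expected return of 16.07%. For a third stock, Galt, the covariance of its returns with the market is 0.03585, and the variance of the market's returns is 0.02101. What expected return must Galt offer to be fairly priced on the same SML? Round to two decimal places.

14.10%

MRP = (16.07% − 8.49%) / (2.06 − 0.70) = 5.5735%
R_f = 8.49% − 0.70 × 5.5735% = 4.5886%
β_Galt = Cov / Var(R_m) = 0.03585 / 0.02101 = 1.7063
E(R_Galt) = R_f + β × MRP = 4.5886% + 1.7063 × 5.5735% = 14.10%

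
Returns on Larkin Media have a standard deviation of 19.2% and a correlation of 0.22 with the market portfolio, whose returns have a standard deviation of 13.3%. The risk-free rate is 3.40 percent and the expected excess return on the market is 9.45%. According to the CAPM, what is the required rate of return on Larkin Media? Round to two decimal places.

6.40%

β = ρ × σ_i / σ_m = 0.22 × 19.2% / 13.3% = 0.3176
E(R) = 3.40% + 0.3176 × 9.45% = 6.40%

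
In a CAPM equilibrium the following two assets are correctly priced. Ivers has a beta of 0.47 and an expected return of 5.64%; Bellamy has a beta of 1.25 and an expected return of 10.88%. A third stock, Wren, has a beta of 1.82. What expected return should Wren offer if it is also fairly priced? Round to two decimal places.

MRP (SML slope) = (10.88% − 5.64%) / (1.25 − 0.47) = 5.24% / 0.78 = 6.7179%
R_f (intercept) = 5.64% − 0.47 × 6.7179% = 2.4826%
E(R_Wren) = R_f + β × MRP = 2.4826% + 1.82 × 6.7179% = 14.71%

14.71%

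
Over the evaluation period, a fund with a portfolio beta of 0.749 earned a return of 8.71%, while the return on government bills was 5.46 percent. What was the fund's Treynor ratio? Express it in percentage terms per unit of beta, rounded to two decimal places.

4.34%

Treynor = (R_P − R_f) / β_P = (8.71% − 5.46%) / 0.7490 = 3.25% / 0.7490 = 4.34%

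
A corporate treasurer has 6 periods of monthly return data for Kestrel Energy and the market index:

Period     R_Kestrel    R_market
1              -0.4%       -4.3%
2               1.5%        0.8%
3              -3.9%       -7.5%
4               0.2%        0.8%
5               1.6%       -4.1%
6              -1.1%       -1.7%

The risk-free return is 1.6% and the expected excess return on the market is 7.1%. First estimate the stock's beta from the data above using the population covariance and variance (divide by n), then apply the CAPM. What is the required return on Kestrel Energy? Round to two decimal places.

Mean R_i = (-0.4 + 1.5 − 3.9 + 0.2 + 1.6 − 1.1) / 6 = -0.3500%
Mean R_m = (-4.3 + 0.8 − 7.5 + 0.8 − 4.1 − 1.7) / 6 = -2.6667%
Σ(R_i − R̄_i)(R_m − R̄_m) = 22.0400  ⇒  Cov = 22.0400 / 6 = 3.6733
Σ(R_m − R̄_m)² = 53.0533  ⇒  Var(R_m) = 53.0533 / 6 = 8.8422
β = Cov / Var(R_m) = 3.6733 / 8.8422 = 0.4154
E(R) = R_f + β × MRP = 1.6% + 0.4154 × 7.1% = 4.55%

4.55%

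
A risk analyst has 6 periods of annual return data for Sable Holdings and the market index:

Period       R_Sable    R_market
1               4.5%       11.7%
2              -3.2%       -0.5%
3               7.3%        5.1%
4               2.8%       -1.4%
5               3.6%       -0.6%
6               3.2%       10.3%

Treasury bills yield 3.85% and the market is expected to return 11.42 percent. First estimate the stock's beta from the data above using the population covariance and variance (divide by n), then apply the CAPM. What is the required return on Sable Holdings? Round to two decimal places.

Mean R_i = (4.5 − 3.2 + 7.3 + 2.8 + 3.6 + 3.2) / 6 = 3.0333%
Mean R_m = (11.7 − 0.5 + 5.1 − 1.4 − 0.6 + 10.3) / 6 = 4.1000%
Σ(R_i − R̄_i)(R_m − R̄_m) = 43.7400  ⇒  Cov = 43.7400 / 6 = 7.2900
Σ(R_m − R̄_m)² = 170.7000  ⇒  Var(R_m) = 170.7000 / 6 = 28.4500
β = Cov / Var(R_m) = 7.2900 / 28.4500 = 0.2562
MRP = 11.42% − 3.85% = 7.57%
E(R) = R_f + β × MRP = 3.85% + 0.2562 × 7.57% = 5.79%

5.79%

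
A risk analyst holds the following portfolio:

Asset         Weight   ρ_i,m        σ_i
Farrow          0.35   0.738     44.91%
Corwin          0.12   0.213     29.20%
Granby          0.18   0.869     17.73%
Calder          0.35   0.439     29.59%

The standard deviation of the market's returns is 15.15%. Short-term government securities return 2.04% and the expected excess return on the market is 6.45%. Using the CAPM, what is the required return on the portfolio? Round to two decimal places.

10.41%

β_Farrow = 0.738 × 44.91% / 15.15% = 2.1877
β_Corwin = 0.213 × 29.20% / 15.15% = 0.4105
β_Granby = 0.869 × 17.73% / 15.15% = 1.0170
β_Calder = 0.439 × 29.59% / 15.15% = 0.8574
β_P = Σ w_i β_i = 0.35×2.1877 + 0.12×0.4105 + 0.18×1.0170 + 0.35×0.8574 = 1.2981
E(R_P) = R_f + β_P × MRP = 2.04% + 1.2981 × 6.45% = 10.41%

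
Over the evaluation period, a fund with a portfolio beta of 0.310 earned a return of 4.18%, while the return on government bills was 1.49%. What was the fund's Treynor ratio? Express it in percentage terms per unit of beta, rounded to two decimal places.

8.68%

Treynor = (R_P − R_f) / β_P = (4.18% − 1.49%) / 0.3100 = 2.69% / 0.3100 = 8.68%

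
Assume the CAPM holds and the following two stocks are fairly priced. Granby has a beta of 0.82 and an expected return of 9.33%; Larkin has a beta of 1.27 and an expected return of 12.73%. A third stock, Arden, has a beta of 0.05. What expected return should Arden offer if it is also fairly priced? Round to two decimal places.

MRP (SML slope) = (12.73% − 9.33%) / (1.27 − 0.82) = 3.40% / 0.45 = 7.5556%
R_f (intercept) = 9.33% − 0.82 × 7.5556% = 3.1344%
E(R_Arden) = R_f + β × MRP = 3.1344% + 0.05 × 7.5556% = 3.51%

3.51%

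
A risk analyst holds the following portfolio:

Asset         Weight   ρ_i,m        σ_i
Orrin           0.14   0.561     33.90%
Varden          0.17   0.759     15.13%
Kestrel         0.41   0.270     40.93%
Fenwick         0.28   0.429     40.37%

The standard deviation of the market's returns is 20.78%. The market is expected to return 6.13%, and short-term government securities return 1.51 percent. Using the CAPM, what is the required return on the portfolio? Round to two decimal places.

4.62%

β_Orrin = 0.561 × 33.90% / 20.78% = 0.9152
β_Varden = 0.759 × 15.13% / 20.78% = 0.5526
β_Kestrel = 0.270 × 40.93% / 20.78% = 0.5318
β_Fenwick = 0.429 × 40.37% / 20.78% = 0.8334
β_P = Σ w_i β_i = 0.14×0.9152 + 0.17×0.5526 + 0.41×0.5318 + 0.28×0.8334 = 0.6735
MRP = 6.13% − 1.51% = 4.62%
E(R_P) = R_f + β_P × MRP = 1.51% + 0.6735 × 4.62% = 4.62%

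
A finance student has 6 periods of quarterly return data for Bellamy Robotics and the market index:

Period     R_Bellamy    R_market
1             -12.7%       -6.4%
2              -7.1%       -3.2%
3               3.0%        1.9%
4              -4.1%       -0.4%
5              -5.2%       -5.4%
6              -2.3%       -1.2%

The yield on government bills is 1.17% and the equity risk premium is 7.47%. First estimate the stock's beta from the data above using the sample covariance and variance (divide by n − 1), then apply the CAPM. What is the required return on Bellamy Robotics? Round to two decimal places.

Mean R_i = (-12.7 − 7.1 + 3.0 − 4.1 − 5.2 − 2.3) / 6 = -4.7333%
Mean R_m = (-6.4 − 3.2 + 1.9 − 0.4 − 5.4 − 1.2) / 6 = -2.4500%
Σ(R_i − R̄_i)(R_m − R̄_m) = 72.6000  ⇒  Cov = 72.6000 / 5 = 14.5200
Σ(R_m − R̄_m)² = 49.5550  ⇒  Var(R_m) = 49.5550 / 5 = 9.9110
β = Cov / Var(R_m) = 14.5200 / 9.9110 = 1.4650
E(R) = R_f + β × MRP = 1.17% + 1.4650 × 7.47% = 12.11%

12.11%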